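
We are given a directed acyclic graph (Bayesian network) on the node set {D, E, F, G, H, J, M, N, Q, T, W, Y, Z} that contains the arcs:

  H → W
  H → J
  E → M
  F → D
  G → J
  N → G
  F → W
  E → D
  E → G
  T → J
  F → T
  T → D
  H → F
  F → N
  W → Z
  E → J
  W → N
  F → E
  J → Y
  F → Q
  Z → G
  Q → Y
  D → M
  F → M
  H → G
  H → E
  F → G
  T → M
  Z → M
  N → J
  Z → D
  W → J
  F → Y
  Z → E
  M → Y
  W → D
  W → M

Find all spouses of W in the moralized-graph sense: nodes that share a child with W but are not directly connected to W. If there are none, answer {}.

Children of W: D, J, M, N, Z.
  Z: —
  N: F
  J: E, G, H, N, T
  D: E, F, T, Z
  M: D, E, F, T, Z
Excluding nodes already adjacent to W (D, F, H, J, M, N, Z), the co-parent-only contribution is {E, G, T}.

{E, G, T}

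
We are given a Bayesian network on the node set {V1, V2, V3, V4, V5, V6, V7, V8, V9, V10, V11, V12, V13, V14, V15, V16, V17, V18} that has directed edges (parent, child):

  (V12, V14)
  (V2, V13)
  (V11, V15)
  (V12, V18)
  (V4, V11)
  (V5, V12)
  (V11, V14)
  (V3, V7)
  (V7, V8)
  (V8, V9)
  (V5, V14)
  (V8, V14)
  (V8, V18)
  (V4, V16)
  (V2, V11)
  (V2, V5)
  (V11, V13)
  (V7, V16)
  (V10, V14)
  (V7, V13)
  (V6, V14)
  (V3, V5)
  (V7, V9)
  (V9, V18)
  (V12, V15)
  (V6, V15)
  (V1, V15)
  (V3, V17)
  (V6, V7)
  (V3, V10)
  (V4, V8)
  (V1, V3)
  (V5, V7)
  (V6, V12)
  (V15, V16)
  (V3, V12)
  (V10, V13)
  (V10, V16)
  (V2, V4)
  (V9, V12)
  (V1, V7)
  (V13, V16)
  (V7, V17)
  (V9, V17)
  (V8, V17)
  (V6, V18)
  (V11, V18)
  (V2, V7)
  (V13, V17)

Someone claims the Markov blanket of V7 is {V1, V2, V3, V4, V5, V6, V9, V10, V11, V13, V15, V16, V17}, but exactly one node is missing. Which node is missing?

V8

A node's Markov blanket = Pa ∪ Ch ∪ (parents of Ch other than the node itself).
Parents of V7: V1, V2, V3, V5, V6.
Children of V7: V8, V9, V13, V16, V17.
Co-parents of V7 (other parents of its children):
  V8: V4
  V9: V8
  V13: V2, V10, V11
  V16: V4, V10, V13, V15
  V17: V3, V8, V9, V13
MB(V7) = {V1, V2, V3, V4, V5, V6, V8, V9, V10, V11, V13, V15, V16, V17}.
Comparing with the claimed set, V8 is missing.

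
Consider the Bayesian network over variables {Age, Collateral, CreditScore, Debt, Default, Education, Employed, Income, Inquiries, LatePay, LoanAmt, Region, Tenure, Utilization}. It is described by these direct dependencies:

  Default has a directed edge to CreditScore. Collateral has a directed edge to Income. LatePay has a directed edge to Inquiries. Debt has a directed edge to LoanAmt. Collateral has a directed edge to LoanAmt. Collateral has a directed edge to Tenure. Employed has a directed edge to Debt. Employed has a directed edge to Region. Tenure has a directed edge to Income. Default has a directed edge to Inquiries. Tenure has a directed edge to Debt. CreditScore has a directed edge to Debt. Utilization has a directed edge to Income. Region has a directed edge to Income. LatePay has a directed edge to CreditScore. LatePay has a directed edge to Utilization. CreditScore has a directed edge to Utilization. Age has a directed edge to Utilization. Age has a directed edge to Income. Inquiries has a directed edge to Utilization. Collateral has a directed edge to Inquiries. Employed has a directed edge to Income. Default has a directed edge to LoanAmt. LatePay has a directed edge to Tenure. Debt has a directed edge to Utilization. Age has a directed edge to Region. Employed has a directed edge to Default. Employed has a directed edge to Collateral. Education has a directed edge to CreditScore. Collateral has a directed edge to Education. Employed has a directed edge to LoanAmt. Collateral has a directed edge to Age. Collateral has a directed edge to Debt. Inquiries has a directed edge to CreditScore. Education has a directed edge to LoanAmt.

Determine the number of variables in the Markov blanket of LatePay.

9

Pa(LatePay) = {}.
LatePay has children CreditScore, Inquiries, Tenure, Utilization.
Parents of each child, excluding LatePay:
  Inquiries's other parents are Collateral, Default.
  parents(CreditScore) \ {LatePay} = {Default, Education, Inquiries}.
  Tenure also has parent Collateral.
  parents(Utilization) \ {LatePay} = {Age, CreditScore, Debt, Inquiries}.
MB(LatePay) = {Age, Collateral, CreditScore, Debt, Default, Education, Inquiries, Tenure, Utilization}, which has 9 nodes.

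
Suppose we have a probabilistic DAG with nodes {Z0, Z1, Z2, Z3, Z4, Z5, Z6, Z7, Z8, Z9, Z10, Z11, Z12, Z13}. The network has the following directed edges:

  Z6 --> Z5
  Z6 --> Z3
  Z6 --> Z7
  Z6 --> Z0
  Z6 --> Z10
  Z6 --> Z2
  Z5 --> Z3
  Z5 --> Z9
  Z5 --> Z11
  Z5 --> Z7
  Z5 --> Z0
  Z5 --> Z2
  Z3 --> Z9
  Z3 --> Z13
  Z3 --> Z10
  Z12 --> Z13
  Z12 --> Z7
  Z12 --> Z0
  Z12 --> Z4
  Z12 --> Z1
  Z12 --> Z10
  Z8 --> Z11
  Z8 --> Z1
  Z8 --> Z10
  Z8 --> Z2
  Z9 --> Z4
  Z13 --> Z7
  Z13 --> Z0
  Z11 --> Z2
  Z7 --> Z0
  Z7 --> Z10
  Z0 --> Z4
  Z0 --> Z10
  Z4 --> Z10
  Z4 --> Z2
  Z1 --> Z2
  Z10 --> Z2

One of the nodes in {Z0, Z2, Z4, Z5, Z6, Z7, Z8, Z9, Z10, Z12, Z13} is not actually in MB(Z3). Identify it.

Z2

Parents of Z3: Z5, Z6.
Z3's children: Z9, Z10, Z13.
Parents of each child, excluding Z3:
  Z9's other parent is Z5.
  parents(Z13) \ {Z3} = {Z12}.
  parents(Z10) \ {Z3} = {Z0, Z4, Z6, Z7, Z8, Z12}.
MB(Z3) = {Z0, Z4, Z5, Z6, Z7, Z8, Z9, Z10, Z12, Z13}.
Z2 is neither a parent, child, nor co-parent of Z3, so it does not belong.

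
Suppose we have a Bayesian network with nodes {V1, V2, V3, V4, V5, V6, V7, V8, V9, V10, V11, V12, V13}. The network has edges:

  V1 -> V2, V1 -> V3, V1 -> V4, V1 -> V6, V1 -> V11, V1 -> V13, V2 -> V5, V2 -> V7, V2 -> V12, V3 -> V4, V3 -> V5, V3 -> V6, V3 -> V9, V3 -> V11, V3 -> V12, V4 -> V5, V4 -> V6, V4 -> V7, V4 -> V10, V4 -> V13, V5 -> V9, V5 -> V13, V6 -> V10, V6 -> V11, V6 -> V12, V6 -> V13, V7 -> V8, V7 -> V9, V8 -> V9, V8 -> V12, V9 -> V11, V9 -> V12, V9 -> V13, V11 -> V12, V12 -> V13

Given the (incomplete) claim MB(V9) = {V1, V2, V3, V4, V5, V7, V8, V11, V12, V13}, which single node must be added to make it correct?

Parents of V9: V3, V5, V7, V8.
Ch(V9) = {V11, V12, V13}.
Parents of each child, excluding V9:
  V11 also has parents V1, V3, V6.
  V12 also has parents V2, V3, V6, V8, V11.
  V13's other parents are V1, V4, V5, V6, V12.
MB(V9) = {V1, V2, V3, V4, V5, V6, V7, V8, V11, V12, V13}.
Comparing with the claimed set, V6 is missing.

V6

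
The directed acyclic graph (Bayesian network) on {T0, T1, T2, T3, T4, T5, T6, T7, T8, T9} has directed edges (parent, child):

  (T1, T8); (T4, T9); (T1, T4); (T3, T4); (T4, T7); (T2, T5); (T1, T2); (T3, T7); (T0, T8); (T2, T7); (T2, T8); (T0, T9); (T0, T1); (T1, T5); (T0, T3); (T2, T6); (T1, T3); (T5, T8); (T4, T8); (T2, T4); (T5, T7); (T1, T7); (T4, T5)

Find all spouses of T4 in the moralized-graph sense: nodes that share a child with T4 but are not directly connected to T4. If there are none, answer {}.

Children of T4: T5, T7, T8, T9.
  T5: T1, T2
  T7: T1, T2, T3, T5
  T8: T0, T1, T2, T5
  T9: T0
Excluding nodes already adjacent to T4 (T1, T2, T3, T5, T7, T8, T9), the co-parent-only contribution is {T0}.

{T0}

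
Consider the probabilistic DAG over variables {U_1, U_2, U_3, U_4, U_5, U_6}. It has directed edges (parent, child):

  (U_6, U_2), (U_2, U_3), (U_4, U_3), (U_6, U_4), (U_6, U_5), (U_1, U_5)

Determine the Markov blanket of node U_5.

{U_1, U_6}

A node's Markov blanket = Pa ∪ Ch ∪ (parents of Ch other than the node itself).
Ch(U_5) = {}.
Pa(U_5) = {U_1, U_6}.
With no children, U_5 has no spouses; the co-parent set is empty.
MB(U_5) = {U_1, U_6}.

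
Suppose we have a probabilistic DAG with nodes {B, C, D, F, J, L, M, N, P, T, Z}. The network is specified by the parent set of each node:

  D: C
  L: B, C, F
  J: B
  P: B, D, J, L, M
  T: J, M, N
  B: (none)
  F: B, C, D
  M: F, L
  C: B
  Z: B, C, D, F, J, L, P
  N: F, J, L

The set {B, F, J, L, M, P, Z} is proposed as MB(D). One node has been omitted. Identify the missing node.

C

D's children: F, P, Z.
Parents of D: C.
Co-parents of D (other parents of its children):
  parents(F) \ {D} = {B, C}.
  parents(P) \ {D} = {B, J, L, M}.
  Z's other parents are B, C, F, J, L, P.
MB(D) = {B, C, F, J, L, M, P, Z}.
Comparing with the claimed set, C is missing.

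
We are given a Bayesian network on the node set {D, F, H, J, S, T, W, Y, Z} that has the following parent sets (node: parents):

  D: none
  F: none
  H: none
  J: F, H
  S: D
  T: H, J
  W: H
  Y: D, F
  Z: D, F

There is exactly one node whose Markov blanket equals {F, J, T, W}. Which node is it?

The target node must have every member of {F, J, T, W} as a parent, child, or co-parent, and no others.
Parents of H: none; children: J, T, W; co-parents: F, J.
These exactly cover the given set, so the node is H.

H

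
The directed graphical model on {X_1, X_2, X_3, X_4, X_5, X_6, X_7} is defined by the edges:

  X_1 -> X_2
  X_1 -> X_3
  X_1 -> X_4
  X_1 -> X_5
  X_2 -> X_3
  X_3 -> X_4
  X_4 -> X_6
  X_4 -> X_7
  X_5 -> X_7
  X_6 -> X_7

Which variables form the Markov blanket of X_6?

{X_4, X_5, X_7}

X_6 has child X_7.
X_6 has parent X_4.
Co-parents of X_6 (other parents of its children):
  X_7's other parents are X_4, X_5.
Taking the union gives {X_4, X_5, X_7}.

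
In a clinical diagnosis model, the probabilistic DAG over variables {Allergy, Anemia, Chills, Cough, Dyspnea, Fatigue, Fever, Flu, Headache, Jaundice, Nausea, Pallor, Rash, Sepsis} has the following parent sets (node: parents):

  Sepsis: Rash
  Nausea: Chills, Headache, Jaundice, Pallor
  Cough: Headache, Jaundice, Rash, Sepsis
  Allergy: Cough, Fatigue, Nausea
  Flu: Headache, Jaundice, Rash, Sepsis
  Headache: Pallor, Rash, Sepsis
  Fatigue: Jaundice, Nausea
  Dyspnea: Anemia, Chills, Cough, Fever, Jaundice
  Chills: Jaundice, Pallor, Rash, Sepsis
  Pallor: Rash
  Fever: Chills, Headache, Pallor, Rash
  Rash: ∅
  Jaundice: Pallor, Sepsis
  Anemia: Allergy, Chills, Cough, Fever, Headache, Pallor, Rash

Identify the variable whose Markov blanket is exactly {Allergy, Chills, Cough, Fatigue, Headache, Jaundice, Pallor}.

Nausea

The target node must have every member of {Allergy, Chills, Cough, Fatigue, Headache, Jaundice, Pallor} as a parent, child, or co-parent, and no others.
Parents of Nausea: Chills, Headache, Jaundice, Pallor; children: Allergy, Fatigue; co-parents: Cough, Fatigue, Jaundice.
These exactly cover the given set, so the node is Nausea.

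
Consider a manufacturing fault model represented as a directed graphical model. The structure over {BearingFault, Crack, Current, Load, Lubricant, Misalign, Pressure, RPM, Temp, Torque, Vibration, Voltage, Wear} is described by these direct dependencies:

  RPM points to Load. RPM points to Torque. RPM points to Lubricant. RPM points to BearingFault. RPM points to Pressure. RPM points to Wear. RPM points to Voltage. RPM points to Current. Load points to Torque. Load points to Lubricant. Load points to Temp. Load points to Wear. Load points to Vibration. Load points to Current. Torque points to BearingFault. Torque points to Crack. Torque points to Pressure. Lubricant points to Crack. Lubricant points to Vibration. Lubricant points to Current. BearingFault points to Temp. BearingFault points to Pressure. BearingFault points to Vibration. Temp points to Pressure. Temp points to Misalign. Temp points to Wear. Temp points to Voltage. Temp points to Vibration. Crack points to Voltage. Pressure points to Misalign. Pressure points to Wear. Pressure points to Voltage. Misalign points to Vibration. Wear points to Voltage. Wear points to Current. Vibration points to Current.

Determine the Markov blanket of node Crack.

{Lubricant, Pressure, RPM, Temp, Torque, Voltage, Wear}

A node's Markov blanket = Pa ∪ Ch ∪ (parents of Ch other than the node itself).
Crack's children: Voltage.
Crack's parents: Lubricant, Torque.
Other parents of Crack's children:
  Voltage also has parents Pressure, RPM, Temp, Wear.
Taking the union gives {Lubricant, Pressure, RPM, Temp, Torque, Voltage, Wear}.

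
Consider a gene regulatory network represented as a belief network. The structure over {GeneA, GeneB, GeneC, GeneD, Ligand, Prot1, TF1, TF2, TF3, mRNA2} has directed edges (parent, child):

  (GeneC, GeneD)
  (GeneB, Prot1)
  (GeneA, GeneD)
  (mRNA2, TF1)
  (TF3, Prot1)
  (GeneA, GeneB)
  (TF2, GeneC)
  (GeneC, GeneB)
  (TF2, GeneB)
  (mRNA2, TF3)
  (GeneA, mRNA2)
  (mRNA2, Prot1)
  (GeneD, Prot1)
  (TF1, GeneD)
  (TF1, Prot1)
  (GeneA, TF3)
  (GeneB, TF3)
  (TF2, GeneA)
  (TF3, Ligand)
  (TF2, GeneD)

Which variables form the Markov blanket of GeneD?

{GeneA, GeneB, GeneC, Prot1, TF1, TF2, TF3, mRNA2}

Children of GeneD: Prot1.
Parents of GeneD: GeneA, GeneC, TF1, TF2.
Co-parents of GeneD (other parents of its children):
  parents(Prot1) \ {GeneD} = {GeneB, TF1, TF3, mRNA2}.
So the Markov blanket of GeneD is {GeneA, GeneB, GeneC, Prot1, TF1, TF2, TF3, mRNA2}.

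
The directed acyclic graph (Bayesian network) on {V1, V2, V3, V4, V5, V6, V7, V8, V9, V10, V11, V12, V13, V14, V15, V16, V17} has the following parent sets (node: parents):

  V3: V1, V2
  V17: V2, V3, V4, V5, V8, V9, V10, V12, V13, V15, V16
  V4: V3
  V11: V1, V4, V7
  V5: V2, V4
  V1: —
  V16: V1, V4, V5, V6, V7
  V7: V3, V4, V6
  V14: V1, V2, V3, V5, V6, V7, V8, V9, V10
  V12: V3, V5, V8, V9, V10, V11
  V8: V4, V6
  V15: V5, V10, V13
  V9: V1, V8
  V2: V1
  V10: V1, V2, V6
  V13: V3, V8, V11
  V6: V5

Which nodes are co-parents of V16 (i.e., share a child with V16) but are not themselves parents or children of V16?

Children of V16: V17.
  V17's other parents are V2, V3, V4, V5, V8, V9, V10, V12, V13, V15.
Excluding nodes already adjacent to V16 (V1, V4, V5, V6, V7, V17), the co-parent-only contribution is {V2, V3, V8, V9, V10, V12, V13, V15}.

{V2, V3, V8, V9, V10, V12, V13, V15}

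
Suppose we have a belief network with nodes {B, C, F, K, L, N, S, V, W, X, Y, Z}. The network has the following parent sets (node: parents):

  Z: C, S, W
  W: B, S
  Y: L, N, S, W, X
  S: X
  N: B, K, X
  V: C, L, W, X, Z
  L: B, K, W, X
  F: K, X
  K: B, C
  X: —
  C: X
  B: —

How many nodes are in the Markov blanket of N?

The Markov blanket of a node is its parents, its children, and the other parents of its children.
Ch(N) = {Y}.
Parents of N: B, K, X.
Other parents of N's children:
  Y: L, S, W, X
MB(N) = {B, K, L, S, W, X, Y}, which has 7 nodes.

7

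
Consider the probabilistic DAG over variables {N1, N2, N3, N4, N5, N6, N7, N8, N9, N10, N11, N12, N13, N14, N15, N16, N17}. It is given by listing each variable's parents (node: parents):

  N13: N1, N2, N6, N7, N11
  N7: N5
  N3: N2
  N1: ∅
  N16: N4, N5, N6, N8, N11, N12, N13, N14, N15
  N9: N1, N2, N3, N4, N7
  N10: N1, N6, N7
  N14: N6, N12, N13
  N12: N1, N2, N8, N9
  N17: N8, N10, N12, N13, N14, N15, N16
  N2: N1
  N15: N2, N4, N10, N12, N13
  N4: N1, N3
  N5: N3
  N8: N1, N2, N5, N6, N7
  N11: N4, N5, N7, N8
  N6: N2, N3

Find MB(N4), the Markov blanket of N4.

N4's parents: N1, N3.
N4's children: N9, N11, N15, N16.
For each child, the remaining parents (spouses of N4):
  parents(N9) \ {N4} = {N1, N2, N3, N7}.
  N11's other parents are N5, N7, N8.
  N15 also has parents N2, N10, N12, N13.
  parents(N16) \ {N4} = {N5, N6, N8, N11, N12, N13, N14, N15}.
Taking the union gives {N1, N2, N3, N5, N6, N7, N8, N9, N10, N11, N12, N13, N14, N15, N16}.

{N1, N2, N3, N5, N6, N7, N8, N9, N10, N11, N12, N13, N14, N15, N16}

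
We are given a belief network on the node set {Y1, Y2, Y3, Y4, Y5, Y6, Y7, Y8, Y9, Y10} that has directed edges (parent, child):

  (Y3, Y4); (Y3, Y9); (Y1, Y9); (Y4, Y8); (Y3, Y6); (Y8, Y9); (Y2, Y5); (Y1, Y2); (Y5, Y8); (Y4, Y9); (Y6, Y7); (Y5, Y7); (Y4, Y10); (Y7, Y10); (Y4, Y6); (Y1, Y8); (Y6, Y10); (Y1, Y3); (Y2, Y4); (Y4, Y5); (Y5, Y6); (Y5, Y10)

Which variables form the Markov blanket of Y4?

{Y1, Y2, Y3, Y5, Y6, Y7, Y8, Y9, Y10}

Parents of Y4: Y2, Y3.
Y4 has children Y5, Y6, Y8, Y9, Y10.
For each child, the remaining parents (spouses of Y4):
  parents(Y5) \ {Y4} = {Y2}.
  Y6 also has parents Y3, Y5.
  parents(Y8) \ {Y4} = {Y1, Y5}.
  parents(Y9) \ {Y4} = {Y1, Y3, Y8}.
  Y10 also has parents Y5, Y6, Y7.
Union: {Y2, Y3} ∪ {Y5, Y6, Y8, Y9, Y10} ∪ {Y1, Y2, Y3, Y5, Y6, Y7, Y8} = {Y1, Y2, Y3, Y5, Y6, Y7, Y8, Y9, Y10}.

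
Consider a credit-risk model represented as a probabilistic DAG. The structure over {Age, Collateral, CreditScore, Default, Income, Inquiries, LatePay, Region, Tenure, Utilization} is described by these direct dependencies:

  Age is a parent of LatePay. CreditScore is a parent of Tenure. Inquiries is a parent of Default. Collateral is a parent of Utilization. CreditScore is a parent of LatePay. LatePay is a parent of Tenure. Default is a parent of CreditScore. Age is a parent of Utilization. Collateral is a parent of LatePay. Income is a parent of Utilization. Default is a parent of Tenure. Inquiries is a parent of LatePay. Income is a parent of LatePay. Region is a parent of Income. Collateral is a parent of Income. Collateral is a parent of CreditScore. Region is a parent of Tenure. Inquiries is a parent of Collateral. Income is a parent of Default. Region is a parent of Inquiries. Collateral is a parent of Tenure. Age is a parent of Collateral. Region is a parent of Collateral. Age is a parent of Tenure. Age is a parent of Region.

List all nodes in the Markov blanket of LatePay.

{Age, Collateral, CreditScore, Default, Income, Inquiries, Region, Tenure}

A node's Markov blanket = Pa ∪ Ch ∪ (parents of Ch other than the node itself).
Parents of LatePay: Age, Collateral, CreditScore, Income, Inquiries.
LatePay has child Tenure.
Other parents of LatePay's children:
  Tenure also has parents Age, Collateral, CreditScore, Default, Region.
Union: {Age, Collateral, CreditScore, Income, Inquiries} ∪ {Tenure} ∪ {Age, Collateral, CreditScore, Default, Region} = {Age, Collateral, CreditScore, Default, Income, Inquiries, Region, Tenure}.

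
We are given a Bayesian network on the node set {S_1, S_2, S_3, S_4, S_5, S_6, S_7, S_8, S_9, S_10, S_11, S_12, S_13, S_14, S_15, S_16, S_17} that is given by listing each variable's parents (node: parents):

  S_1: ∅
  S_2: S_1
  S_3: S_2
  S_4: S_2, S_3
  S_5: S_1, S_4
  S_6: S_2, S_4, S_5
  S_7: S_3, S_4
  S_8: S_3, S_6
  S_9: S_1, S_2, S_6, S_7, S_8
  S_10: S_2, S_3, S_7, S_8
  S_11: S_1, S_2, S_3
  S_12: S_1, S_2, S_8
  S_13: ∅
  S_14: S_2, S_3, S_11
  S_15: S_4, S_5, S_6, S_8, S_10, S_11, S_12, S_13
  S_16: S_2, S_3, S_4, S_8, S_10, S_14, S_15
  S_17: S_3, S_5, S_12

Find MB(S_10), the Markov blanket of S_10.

{S_2, S_3, S_4, S_5, S_6, S_7, S_8, S_11, S_12, S_13, S_14, S_15, S_16}

Ch(S_10) = {S_15, S_16}.
Parents of S_10: S_2, S_3, S_7, S_8.
For each child, the remaining parents (spouses of S_10):
  S_15: S_4, S_5, S_6, S_8, S_11, S_12, S_13
  S_16: S_2, S_3, S_4, S_8, S_14, S_15
Union: {S_2, S_3, S_7, S_8} ∪ {S_15, S_16} ∪ {S_2, S_3, S_4, S_5, S_6, S_8, S_11, S_12, S_13, S_14, S_15} = {S_2, S_3, S_4, S_5, S_6, S_7, S_8, S_11, S_12, S_13, S_14, S_15, S_16}.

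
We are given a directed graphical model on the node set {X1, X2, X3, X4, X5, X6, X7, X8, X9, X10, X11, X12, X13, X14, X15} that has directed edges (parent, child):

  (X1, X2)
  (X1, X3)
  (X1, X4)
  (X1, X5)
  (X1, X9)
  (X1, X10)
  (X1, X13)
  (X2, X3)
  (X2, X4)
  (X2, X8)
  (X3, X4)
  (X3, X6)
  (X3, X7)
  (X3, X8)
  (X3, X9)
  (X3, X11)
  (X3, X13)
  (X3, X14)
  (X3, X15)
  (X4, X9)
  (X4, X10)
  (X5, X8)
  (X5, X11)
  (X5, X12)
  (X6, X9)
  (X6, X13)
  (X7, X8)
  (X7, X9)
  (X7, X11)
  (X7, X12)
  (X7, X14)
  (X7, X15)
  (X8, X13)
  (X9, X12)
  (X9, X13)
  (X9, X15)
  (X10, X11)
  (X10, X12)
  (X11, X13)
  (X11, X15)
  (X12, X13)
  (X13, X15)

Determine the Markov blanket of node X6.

Recall MB(v) = parents ∪ children ∪ spouses, where spouses are the other parents of v's children.
Children of X6: X9, X13.
Parents of X6: X3.
Parents of each child, excluding X6:
  X9: X1, X3, X4, X7
  X13: X1, X3, X8, X9, X11, X12
Union: {X3} ∪ {X9, X13} ∪ {X1, X3, X4, X7, X8, X9, X11, X12} = {X1, X3, X4, X7, X8, X9, X11, X12, X13}.

{X1, X3, X4, X7, X8, X9, X11, X12, X13}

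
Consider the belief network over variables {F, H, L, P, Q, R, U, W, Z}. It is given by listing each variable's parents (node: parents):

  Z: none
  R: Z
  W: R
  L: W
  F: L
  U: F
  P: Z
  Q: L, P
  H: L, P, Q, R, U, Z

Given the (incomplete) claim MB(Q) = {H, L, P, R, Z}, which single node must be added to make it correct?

U

Ch(Q) = {H}.
Q has parents L, P.
For each child, the remaining parents (spouses of Q):
  parents(H) \ {Q} = {L, P, R, U, Z}.
MB(Q) = {H, L, P, R, U, Z}.
Comparing with the claimed set, U is missing.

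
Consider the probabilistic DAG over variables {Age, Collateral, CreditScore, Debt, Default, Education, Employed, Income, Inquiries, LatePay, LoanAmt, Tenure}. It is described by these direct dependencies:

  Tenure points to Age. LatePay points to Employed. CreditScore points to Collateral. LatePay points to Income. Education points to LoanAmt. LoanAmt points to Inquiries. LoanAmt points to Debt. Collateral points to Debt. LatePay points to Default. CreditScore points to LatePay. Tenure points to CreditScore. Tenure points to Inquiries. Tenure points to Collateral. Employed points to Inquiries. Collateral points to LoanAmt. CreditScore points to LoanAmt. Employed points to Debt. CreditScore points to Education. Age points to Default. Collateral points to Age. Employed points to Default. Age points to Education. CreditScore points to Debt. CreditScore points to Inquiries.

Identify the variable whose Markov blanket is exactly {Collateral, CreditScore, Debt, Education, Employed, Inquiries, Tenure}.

LoanAmt

The target node must have every member of {Collateral, CreditScore, Debt, Education, Employed, Inquiries, Tenure} as a parent, child, or co-parent, and no others.
Parents of LoanAmt: Collateral, CreditScore, Education; children: Debt, Inquiries; co-parents: Collateral, CreditScore, Employed, Tenure.
These exactly cover the given set, so the node is LoanAmt.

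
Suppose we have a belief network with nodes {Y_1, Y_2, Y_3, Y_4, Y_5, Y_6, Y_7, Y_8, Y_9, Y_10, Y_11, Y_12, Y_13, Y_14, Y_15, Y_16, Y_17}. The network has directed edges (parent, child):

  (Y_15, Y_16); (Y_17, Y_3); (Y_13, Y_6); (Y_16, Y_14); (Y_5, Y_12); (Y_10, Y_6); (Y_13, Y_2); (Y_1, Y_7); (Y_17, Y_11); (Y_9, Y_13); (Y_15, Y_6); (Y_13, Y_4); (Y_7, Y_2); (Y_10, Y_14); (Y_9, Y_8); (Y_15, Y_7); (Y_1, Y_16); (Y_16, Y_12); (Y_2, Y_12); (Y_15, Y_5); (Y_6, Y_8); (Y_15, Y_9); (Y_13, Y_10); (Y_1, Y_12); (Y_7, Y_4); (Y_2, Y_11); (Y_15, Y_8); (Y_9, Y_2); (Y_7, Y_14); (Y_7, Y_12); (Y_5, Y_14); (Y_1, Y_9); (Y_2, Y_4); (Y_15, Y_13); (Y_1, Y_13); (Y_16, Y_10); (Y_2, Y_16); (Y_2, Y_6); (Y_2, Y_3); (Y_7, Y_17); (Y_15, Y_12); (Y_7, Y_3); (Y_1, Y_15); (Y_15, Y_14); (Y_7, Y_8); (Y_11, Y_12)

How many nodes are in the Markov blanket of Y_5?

9

By definition, MB(Y_5) is built from Y_5's parents, Y_5's children, and the co-parents of Y_5.
Y_5 has parent Y_15.
Ch(Y_5) = {Y_12, Y_14}.
Parents of each child, excluding Y_5:
  parents(Y_14) \ {Y_5} = {Y_7, Y_10, Y_15, Y_16}.
  Y_12's other parents are Y_1, Y_2, Y_7, Y_11, Y_15, Y_16.
MB(Y_5) = {Y_1, Y_2, Y_7, Y_10, Y_11, Y_12, Y_14, Y_15, Y_16}, which has 9 nodes.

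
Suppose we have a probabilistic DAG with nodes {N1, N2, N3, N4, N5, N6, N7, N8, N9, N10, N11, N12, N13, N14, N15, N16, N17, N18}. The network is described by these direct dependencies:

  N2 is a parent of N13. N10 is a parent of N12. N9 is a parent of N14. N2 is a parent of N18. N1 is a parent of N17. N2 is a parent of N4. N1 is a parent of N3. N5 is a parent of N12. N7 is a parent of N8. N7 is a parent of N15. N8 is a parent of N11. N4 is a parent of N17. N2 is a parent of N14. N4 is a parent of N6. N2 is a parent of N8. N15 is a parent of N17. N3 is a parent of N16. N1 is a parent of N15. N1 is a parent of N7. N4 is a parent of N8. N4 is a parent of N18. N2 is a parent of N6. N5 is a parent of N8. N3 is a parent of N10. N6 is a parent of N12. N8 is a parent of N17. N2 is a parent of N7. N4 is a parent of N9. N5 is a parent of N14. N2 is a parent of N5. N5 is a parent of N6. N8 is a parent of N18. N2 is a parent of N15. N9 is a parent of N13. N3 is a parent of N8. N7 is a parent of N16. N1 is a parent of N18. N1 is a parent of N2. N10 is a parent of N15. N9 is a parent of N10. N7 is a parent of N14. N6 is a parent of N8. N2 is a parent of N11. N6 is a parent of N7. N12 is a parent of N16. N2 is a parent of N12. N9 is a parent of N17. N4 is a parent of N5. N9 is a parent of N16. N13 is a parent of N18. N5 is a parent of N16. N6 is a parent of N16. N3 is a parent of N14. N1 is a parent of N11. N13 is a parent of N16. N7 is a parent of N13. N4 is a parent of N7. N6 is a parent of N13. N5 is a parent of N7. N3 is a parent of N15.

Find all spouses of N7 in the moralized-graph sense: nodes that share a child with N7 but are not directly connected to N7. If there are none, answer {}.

Children of N7: N8, N13, N14, N15, N16.
  parents(N8) \ {N7} = {N2, N3, N4, N5, N6}.
  N13 also has parents N2, N6, N9.
  parents(N14) \ {N7} = {N2, N3, N5, N9}.
  N15 also has parents N1, N2, N3, N10.
  N16's other parents are N3, N5, N6, N9, N12, N13.
Excluding nodes already adjacent to N7 (N1, N2, N4, N5, N6, N8, N13, N14, N15, N16), the co-parent-only contribution is {N3, N9, N10, N12}.

{N3, N9, N10, N12}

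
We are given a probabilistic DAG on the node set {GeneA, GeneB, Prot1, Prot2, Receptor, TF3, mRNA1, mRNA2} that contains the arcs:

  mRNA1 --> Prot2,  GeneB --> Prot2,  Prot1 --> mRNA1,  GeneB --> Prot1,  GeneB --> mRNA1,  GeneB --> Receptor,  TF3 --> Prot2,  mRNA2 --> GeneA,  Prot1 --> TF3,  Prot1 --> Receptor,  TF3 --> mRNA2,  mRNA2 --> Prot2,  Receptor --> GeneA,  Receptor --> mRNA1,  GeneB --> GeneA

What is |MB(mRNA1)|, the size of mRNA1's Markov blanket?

A node's Markov blanket = Pa ∪ Ch ∪ (parents of Ch other than the node itself).
Parents of mRNA1: GeneB, Prot1, Receptor.
mRNA1 has child Prot2.
Other parents of mRNA1's children:
  Prot2: GeneB, TF3, mRNA2
MB(mRNA1) = {GeneB, Prot1, Prot2, Receptor, TF3, mRNA2}, which has 6 nodes.

6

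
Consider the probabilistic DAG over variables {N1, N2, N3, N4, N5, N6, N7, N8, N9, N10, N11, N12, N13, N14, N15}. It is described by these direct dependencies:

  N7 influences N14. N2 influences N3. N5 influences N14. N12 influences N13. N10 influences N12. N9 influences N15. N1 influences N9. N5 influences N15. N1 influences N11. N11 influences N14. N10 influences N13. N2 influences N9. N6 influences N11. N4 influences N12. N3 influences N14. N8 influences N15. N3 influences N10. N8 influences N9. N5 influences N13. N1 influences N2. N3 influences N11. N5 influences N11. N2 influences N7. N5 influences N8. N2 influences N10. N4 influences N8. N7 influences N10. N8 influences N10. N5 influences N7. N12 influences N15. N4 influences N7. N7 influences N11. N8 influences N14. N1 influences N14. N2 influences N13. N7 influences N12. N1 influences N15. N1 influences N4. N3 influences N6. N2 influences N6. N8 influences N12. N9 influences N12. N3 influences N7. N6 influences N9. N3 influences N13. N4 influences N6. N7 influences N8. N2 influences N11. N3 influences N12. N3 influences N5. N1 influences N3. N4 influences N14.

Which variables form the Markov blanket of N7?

{N1, N2, N3, N4, N5, N6, N8, N9, N10, N11, N12, N14}

By definition, MB(N7) is built from N7's parents, N7's children, and the co-parents of N7.
Children of N7: N8, N10, N11, N12, N14.
N7's parents: N2, N3, N4, N5.
Other parents of N7's children:
  parents(N8) \ {N7} = {N4, N5}.
  N10's other parents are N2, N3, N8.
  N11's other parents are N1, N2, N3, N5, N6.
  N12's other parents are N3, N4, N8, N9, N10.
  N14 also has parents N1, N3, N4, N5, N8, N11.
Taking the union gives {N1, N2, N3, N4, N5, N6, N8, N9, N10, N11, N12, N14}.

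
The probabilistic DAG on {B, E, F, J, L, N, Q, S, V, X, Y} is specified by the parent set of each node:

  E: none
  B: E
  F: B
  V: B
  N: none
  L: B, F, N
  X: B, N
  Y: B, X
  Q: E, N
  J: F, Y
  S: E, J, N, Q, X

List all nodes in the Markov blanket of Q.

{E, J, N, S, X}

The Markov blanket of a node is its parents, its children, and the other parents of its children.
Parents of Q: E, N.
Q's children: S.
Other parents of Q's children:
  S: E, J, N, X
MB(Q) = {E, J, N, S, X}.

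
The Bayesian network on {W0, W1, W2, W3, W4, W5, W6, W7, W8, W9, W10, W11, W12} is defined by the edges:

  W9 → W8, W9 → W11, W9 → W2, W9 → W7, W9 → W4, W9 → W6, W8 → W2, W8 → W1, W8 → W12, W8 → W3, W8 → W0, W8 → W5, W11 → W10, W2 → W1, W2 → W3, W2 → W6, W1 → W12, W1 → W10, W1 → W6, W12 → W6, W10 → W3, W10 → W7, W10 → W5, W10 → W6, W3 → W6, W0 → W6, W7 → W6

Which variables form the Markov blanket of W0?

{W1, W2, W3, W6, W7, W8, W9, W10, W12}

The Markov blanket of a node is its parents, its children, and the other parents of its children.
Children of W0: W6.
W0 has parent W8.
Parents of each child, excluding W0:
  W6: W1, W2, W3, W7, W9, W10, W12
Union: {W8} ∪ {W6} ∪ {W1, W2, W3, W7, W9, W10, W12} = {W1, W2, W3, W6, W7, W8, W9, W10, W12}.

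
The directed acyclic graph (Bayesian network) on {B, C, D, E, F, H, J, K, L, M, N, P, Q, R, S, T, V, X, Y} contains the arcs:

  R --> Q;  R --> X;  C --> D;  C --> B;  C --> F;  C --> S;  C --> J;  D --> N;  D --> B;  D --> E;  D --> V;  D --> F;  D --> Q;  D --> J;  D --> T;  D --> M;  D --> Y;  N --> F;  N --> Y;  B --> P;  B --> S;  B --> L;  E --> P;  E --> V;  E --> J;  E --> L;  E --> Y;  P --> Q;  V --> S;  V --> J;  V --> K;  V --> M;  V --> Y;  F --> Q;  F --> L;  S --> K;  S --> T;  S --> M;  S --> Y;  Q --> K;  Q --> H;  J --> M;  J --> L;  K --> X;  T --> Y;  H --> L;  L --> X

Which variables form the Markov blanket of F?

By definition, MB(F) is built from F's parents, F's children, and the co-parents of F.
F's parents: C, D, N.
Ch(F) = {L, Q}.
Parents of each child, excluding F:
  Q also has parents D, P, R.
  L also has parents B, E, H, J.
Taking the union gives {B, C, D, E, H, J, L, N, P, Q, R}.

{B, C, D, E, H, J, L, N, P, Q, R}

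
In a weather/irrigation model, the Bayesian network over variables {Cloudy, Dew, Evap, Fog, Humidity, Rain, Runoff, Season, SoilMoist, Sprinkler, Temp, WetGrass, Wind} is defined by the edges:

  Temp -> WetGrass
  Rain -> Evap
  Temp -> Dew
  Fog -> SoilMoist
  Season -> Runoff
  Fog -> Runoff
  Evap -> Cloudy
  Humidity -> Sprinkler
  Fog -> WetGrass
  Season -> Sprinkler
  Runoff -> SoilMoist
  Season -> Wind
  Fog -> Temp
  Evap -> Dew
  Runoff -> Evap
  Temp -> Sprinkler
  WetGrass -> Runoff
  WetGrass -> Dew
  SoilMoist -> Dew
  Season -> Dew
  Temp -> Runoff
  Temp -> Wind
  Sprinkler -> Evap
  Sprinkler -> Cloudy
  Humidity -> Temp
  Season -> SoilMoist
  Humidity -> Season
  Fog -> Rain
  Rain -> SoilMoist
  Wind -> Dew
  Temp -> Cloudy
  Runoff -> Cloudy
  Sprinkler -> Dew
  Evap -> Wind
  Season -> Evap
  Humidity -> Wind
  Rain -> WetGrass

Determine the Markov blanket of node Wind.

A node's Markov blanket = Pa ∪ Ch ∪ (parents of Ch other than the node itself).
Wind has parents Evap, Humidity, Season, Temp.
Wind has child Dew.
Parents of each child, excluding Wind:
  parents(Dew) \ {Wind} = {Evap, Season, SoilMoist, Sprinkler, Temp, WetGrass}.
MB(Wind) = {Dew, Evap, Humidity, Season, SoilMoist, Sprinkler, Temp, WetGrass}.

{Dew, Evap, Humidity, Season, SoilMoist, Sprinkler, Temp, WetGrass}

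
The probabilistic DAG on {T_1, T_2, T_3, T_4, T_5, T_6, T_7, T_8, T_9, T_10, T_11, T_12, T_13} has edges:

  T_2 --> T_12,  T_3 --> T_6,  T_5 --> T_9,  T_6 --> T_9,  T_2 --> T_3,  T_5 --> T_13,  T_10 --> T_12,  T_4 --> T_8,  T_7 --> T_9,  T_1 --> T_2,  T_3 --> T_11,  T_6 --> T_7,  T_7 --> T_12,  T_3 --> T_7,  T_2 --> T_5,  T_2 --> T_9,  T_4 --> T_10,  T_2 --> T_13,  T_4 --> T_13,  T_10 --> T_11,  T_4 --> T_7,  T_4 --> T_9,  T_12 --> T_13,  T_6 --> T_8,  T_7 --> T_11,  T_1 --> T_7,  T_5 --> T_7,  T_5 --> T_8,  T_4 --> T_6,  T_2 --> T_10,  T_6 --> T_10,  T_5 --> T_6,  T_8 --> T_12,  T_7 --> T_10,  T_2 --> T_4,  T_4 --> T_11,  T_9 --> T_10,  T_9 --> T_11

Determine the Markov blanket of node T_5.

{T_1, T_2, T_3, T_4, T_6, T_7, T_8, T_9, T_12, T_13}

Parents of T_5: T_2.
Ch(T_5) = {T_6, T_7, T_8, T_9, T_13}.
Parents of each child, excluding T_5:
  T_6's other parents are T_3, T_4.
  T_7 also has parents T_1, T_3, T_4, T_6.
  T_8's other parents are T_4, T_6.
  T_9 also has parents T_2, T_4, T_6, T_7.
  T_13 also has parents T_2, T_4, T_12.
Union: {T_2} ∪ {T_6, T_7, T_8, T_9, T_13} ∪ {T_1, T_2, T_3, T_4, T_6, T_7, T_12} = {T_1, T_2, T_3, T_4, T_6, T_7, T_8, T_9, T_12, T_13}.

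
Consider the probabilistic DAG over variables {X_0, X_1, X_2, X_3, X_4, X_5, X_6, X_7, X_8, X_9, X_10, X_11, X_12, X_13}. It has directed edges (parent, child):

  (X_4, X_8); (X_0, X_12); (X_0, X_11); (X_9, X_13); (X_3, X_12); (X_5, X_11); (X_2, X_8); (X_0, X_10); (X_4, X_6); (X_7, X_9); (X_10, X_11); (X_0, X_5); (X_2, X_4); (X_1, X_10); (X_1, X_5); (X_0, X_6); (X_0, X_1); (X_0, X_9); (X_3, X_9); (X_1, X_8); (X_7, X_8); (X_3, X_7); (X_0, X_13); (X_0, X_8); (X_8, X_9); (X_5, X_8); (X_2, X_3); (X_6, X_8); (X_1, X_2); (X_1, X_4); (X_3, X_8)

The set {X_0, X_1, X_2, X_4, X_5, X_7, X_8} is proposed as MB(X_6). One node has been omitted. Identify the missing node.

X_3

X_6 has child X_8.
X_6 has parents X_0, X_4.
Other parents of X_6's children:
  X_8's other parents are X_0, X_1, X_2, X_3, X_4, X_5, X_7.
MB(X_6) = {X_0, X_1, X_2, X_3, X_4, X_5, X_7, X_8}.
Comparing with the claimed set, X_3 is missing.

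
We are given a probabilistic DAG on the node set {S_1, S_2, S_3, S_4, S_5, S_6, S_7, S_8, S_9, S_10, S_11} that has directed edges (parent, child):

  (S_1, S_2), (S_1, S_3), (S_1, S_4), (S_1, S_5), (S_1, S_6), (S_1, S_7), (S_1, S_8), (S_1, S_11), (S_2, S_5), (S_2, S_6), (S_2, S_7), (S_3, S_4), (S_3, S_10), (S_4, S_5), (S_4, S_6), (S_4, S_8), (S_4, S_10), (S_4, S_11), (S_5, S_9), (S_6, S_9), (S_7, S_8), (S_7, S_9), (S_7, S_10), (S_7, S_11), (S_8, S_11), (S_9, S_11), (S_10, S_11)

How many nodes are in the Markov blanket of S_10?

7

S_10 has parents S_3, S_4, S_7.
S_10 has child S_11.
Co-parents of S_10 (other parents of its children):
  S_11: S_1, S_4, S_7, S_8, S_9
MB(S_10) = {S_1, S_3, S_4, S_7, S_8, S_9, S_11}, which has 7 nodes.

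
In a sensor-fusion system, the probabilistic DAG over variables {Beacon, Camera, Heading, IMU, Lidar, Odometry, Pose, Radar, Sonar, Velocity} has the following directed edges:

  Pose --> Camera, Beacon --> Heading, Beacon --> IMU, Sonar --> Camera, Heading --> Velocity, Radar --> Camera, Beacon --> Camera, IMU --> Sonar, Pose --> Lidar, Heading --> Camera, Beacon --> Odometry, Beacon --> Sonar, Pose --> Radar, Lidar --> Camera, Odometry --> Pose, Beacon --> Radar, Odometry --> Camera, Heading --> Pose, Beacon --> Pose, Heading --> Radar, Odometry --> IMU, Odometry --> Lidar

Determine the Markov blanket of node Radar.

{Beacon, Camera, Heading, Lidar, Odometry, Pose, Sonar}

By definition, MB(Radar) is built from Radar's parents, Radar's children, and the co-parents of Radar.
Parents of Radar: Beacon, Heading, Pose.
Children of Radar: Camera.
For each child, the remaining parents (spouses of Radar):
  Camera: Beacon, Heading, Lidar, Odometry, Pose, Sonar
MB(Radar) = {Beacon, Camera, Heading, Lidar, Odometry, Pose, Sonar}.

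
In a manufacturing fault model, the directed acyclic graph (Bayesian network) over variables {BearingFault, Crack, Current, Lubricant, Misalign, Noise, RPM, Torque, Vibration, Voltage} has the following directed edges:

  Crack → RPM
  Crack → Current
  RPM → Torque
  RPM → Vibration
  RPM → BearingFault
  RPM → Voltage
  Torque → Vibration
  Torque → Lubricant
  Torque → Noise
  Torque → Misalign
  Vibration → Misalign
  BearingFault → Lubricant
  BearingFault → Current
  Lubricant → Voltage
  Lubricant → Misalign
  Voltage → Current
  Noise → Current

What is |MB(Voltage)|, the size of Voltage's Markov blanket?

Parents of Voltage: Lubricant, RPM.
Children of Voltage: Current.
Co-parents of Voltage (other parents of its children):
  Current's other parents are BearingFault, Crack, Noise.
MB(Voltage) = {BearingFault, Crack, Current, Lubricant, Noise, RPM}, which has 6 nodes.

6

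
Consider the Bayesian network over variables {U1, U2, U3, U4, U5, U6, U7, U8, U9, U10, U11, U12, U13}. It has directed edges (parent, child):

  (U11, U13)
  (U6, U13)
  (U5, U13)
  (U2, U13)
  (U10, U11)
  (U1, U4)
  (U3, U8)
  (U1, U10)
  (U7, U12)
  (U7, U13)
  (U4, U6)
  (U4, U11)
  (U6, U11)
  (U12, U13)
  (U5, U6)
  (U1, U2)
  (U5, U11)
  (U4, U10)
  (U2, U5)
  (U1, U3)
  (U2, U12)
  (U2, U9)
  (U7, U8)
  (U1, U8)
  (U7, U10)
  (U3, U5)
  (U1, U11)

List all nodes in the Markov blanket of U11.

{U1, U2, U4, U5, U6, U7, U10, U12, U13}

A node's Markov blanket = Pa ∪ Ch ∪ (parents of Ch other than the node itself).
U11's parents: U1, U4, U5, U6, U10.
Ch(U11) = {U13}.
Other parents of U11's children:
  U13's other parents are U2, U5, U6, U7, U12.
Taking the union gives {U1, U2, U4, U5, U6, U7, U10, U12, U13}.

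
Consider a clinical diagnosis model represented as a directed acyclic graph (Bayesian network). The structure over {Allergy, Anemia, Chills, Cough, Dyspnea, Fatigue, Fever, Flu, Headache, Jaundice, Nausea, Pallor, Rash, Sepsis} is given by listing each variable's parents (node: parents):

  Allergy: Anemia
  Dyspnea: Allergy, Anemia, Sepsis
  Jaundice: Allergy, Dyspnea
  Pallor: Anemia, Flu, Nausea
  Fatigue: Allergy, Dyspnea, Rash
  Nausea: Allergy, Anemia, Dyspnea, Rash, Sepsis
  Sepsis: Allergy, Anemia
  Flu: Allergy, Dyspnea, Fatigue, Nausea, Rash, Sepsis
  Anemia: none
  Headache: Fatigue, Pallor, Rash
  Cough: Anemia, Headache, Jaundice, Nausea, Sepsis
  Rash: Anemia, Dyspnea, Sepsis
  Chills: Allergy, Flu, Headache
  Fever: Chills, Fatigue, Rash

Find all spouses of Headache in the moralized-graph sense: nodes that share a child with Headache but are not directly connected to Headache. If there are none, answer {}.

Children of Headache: Chills, Cough.
  Chills's other parents are Allergy, Flu.
  Cough's other parents are Anemia, Jaundice, Nausea, Sepsis.
Excluding nodes already adjacent to Headache (Chills, Cough, Fatigue, Pallor, Rash), the co-parent-only contribution is {Allergy, Anemia, Flu, Jaundice, Nausea, Sepsis}.

{Allergy, Anemia, Flu, Jaundice, Nausea, Sepsis}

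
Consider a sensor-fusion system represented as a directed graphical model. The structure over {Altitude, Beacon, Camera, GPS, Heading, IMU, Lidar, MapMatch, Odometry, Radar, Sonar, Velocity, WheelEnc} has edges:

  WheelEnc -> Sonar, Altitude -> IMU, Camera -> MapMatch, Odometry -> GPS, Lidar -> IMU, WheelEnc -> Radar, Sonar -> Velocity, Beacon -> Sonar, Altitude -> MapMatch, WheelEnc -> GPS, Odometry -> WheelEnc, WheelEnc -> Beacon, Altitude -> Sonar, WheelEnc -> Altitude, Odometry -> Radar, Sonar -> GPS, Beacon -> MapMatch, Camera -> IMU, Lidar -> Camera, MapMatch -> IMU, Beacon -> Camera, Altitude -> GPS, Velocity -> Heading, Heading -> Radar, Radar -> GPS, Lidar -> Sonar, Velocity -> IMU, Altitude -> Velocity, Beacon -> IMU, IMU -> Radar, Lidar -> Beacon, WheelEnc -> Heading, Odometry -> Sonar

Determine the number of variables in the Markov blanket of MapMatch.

6

MapMatch's children: IMU.
MapMatch has parents Altitude, Beacon, Camera.
Other parents of MapMatch's children:
  IMU: Altitude, Beacon, Camera, Lidar, Velocity
MB(MapMatch) = {Altitude, Beacon, Camera, IMU, Lidar, Velocity}, which has 6 nodes.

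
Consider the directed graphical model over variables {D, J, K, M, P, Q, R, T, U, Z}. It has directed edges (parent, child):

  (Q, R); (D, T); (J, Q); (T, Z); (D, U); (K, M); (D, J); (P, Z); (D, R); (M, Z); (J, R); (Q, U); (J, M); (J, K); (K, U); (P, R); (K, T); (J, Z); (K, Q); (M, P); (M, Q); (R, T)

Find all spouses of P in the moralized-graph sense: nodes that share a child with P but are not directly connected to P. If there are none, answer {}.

{D, J, Q, T}

Children of P: R, Z.
  R's other parents are D, J, Q.
  Z's other parents are J, M, T.
Excluding nodes already adjacent to P (M, R, Z), the co-parent-only contribution is {D, J, Q, T}.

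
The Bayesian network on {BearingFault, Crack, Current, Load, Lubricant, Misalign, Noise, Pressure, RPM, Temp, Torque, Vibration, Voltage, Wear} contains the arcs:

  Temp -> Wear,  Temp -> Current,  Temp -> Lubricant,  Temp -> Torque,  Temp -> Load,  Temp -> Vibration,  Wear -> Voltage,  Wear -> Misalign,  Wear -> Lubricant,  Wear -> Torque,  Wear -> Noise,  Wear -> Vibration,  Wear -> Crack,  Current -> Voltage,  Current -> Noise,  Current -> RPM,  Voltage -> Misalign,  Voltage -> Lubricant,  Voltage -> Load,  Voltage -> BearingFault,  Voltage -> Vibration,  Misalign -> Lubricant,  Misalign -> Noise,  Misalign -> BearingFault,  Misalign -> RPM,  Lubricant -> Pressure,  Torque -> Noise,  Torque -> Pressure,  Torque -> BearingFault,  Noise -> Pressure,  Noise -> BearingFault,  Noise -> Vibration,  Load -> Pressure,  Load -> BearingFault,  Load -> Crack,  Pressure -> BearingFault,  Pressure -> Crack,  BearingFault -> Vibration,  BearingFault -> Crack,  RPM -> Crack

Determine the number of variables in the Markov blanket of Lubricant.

8

Lubricant has child Pressure.
Pa(Lubricant) = {Misalign, Temp, Voltage, Wear}.
Parents of each child, excluding Lubricant:
  Pressure: Load, Noise, Torque
MB(Lubricant) = {Load, Misalign, Noise, Pressure, Temp, Torque, Voltage, Wear}, which has 8 nodes.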